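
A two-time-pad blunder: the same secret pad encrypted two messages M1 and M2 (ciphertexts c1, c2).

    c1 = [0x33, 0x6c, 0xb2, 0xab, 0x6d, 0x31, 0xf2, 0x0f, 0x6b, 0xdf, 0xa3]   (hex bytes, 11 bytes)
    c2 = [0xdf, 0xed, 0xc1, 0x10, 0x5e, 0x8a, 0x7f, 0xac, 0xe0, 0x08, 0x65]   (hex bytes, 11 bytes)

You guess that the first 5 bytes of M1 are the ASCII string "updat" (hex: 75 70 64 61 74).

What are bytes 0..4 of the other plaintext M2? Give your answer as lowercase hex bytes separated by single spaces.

First, c1 ⊕ c2 = (M1 ⊕ K) ⊕ (M2 ⊕ K) = M1 ⊕ M2, so the key drops out. Then M2 = (M1 ⊕ M2) ⊕ M1 over the first 5 bytes.
byte 0: (33 ⊕ df) ⊕ 75 = ec ⊕ 75 = 99
byte 1: (6c ⊕ ed) ⊕ 70 = 81 ⊕ 70 = f1
byte 2: (b2 ⊕ c1) ⊕ 64 = 73 ⊕ 64 = 17
byte 3: (ab ⊕ 10) ⊕ 61 = bb ⊕ 61 = da
byte 4: (6d ⊕ 5e) ⊕ 74 = 33 ⊕ 74 = 47

99 f1 17 da 47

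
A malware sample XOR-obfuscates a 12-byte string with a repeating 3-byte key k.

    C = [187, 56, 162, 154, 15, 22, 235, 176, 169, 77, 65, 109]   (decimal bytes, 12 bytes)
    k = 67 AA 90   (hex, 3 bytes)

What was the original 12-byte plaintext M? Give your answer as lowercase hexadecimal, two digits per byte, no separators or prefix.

The 3-byte key repeats, so the effective keystream is 67 aa 90 67 aa 90 67 aa 90 67 aa 90.
byte 0: 187 xor 103 = 220
byte 1:  56 xor 170 = 146
byte 2: 162 xor 144 =  50
byte 3: 154 xor 103 = 253
byte 4:  15 xor 170 = 165
byte 5:  22 xor 144 = 134
byte 6: 235 xor 103 = 140
byte 7: 176 xor 170 =  26
byte 8: 169 xor 144 =  57
byte 9:  77 xor 103 =  42
byte 10:  65 xor 170 = 235
byte 11: 109 xor 144 = 253

dc9232fda5868c1a392aebfd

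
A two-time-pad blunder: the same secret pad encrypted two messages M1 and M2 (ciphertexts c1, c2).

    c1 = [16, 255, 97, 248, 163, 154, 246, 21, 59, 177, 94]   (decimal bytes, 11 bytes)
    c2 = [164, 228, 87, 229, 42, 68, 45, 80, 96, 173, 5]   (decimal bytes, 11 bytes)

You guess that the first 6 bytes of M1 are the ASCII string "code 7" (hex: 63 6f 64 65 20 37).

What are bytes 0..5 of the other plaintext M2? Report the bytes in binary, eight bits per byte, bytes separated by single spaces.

First, c1 ⊕ c2 = (M1 ⊕ K) ⊕ (M2 ⊕ K) = M1 ⊕ M2, so the key drops out. Then M2 = (M1 ⊕ M2) ⊕ M1 over the first 6 bytes.
byte 0: (10 ⊕ a4) ⊕ 63 = b4 ⊕ 63 = d7
byte 1: (ff ⊕ e4) ⊕ 6f = 1b ⊕ 6f = 74
byte 2: (61 ⊕ 57) ⊕ 64 = 36 ⊕ 64 = 52
byte 3: (f8 ⊕ e5) ⊕ 65 = 1d ⊕ 65 = 78
byte 4: (a3 ⊕ 2a) ⊕ 20 = 89 ⊕ 20 = a9
byte 5: (9a ⊕ 44) ⊕ 37 = de ⊕ 37 = e9

11010111 01110100 01010010 01111000 10101001 11101001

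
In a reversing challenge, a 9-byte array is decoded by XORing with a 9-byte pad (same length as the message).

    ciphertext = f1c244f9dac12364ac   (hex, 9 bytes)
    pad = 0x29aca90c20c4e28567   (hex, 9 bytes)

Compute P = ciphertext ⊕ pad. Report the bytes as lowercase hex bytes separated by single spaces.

d8 6e ed f5 fa 05 c1 e1 cb

f1 ^ 29 = d8
c2 ^ ac = 6e
44 ^ a9 = ed
f9 ^ 0c = f5
da ^ 20 = fa
c1 ^ c4 = 05
23 ^ e2 = c1
64 ^ 85 = e1
ac ^ 67 = cb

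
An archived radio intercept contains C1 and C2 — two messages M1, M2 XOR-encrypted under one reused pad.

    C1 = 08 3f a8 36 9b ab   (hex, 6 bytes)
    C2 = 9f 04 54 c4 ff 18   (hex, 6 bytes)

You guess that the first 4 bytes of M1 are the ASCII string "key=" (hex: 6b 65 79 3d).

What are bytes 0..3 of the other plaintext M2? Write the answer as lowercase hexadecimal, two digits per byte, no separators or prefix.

First, C1 ⊕ C2 = (M1 ⊕ K) ⊕ (M2 ⊕ K) = M1 ⊕ M2, so the key drops out. Then M2 = (M1 ⊕ M2) ⊕ M1 over the first 4 bytes.
byte 0: (08 XOR 9f) XOR 6b = 97 XOR 6b = fc
byte 1: (3f XOR 04) XOR 65 = 3b XOR 65 = 5e
byte 2: (a8 XOR 54) XOR 79 = fc XOR 79 = 85
byte 3: (36 XOR c4) XOR 3d = f2 XOR 3d = cf

fc5e85cf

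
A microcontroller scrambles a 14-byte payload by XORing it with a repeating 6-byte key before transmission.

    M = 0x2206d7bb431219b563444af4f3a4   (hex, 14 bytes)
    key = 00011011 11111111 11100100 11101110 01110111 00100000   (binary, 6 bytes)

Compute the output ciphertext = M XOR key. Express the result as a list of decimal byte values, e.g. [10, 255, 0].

The 6-byte key repeats, so the effective keystream is 1b ff e4 ee 77 20 1b ff e4 ee 77 20 1b ff.
byte 0: 22 ⊕ 1b = 39
byte 1: 06 ⊕ ff = f9
byte 2: d7 ⊕ e4 = 33
byte 3: bb ⊕ ee = 55
byte 4: 43 ⊕ 77 = 34
byte 5: 12 ⊕ 20 = 32
byte 6: 19 ⊕ 1b = 02
byte 7: b5 ⊕ ff = 4a
byte 8: 63 ⊕ e4 = 87
byte 9: 44 ⊕ ee = aa
byte 10: 4a ⊕ 77 = 3d
byte 11: f4 ⊕ 20 = d4
byte 12: f3 ⊕ 1b = e8
byte 13: a4 ⊕ ff = 5b

[57, 249, 51, 85, 52, 50, 2, 74, 135, 170, 61, 212, 232, 91]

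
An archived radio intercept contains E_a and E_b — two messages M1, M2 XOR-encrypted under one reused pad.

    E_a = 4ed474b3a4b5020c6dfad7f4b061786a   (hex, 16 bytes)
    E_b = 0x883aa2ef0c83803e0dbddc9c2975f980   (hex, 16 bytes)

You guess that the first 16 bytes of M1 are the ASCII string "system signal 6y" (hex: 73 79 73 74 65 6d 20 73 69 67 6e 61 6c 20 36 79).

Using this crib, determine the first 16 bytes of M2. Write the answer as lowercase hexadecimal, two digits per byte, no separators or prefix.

b597a528cd5ba24109206509f534b793

First, E_a ⊕ E_b = (M1 ⊕ K) ⊕ (M2 ⊕ K) = M1 ⊕ M2, so the key drops out. Then M2 = (M1 ⊕ M2) ⊕ M1 over the first 16 bytes.
byte 0: (4e xor 88) xor 73 = c6 xor 73 = b5
byte 1: (d4 xor 3a) xor 79 = ee xor 79 = 97
byte 2: (74 xor a2) xor 73 = d6 xor 73 = a5
byte 3: (b3 xor ef) xor 74 = 5c xor 74 = 28
byte 4: (a4 xor 0c) xor 65 = a8 xor 65 = cd
byte 5: (b5 xor 83) xor 6d = 36 xor 6d = 5b
byte 6: (02 xor 80) xor 20 = 82 xor 20 = a2
byte 7: (0c xor 3e) xor 73 = 32 xor 73 = 41
byte 8: (6d xor 0d) xor 69 = 60 xor 69 = 09
byte 9: (fa xor bd) xor 67 = 47 xor 67 = 20
byte 10: (d7 xor dc) xor 6e = 0b xor 6e = 65
byte 11: (f4 xor 9c) xor 61 = 68 xor 61 = 09
byte 12: (b0 xor 29) xor 6c = 99 xor 6c = f5
byte 13: (61 xor 75) xor 20 = 14 xor 20 = 34
byte 14: (78 xor f9) xor 36 = 81 xor 36 = b7
byte 15: (6a xor 80) xor 79 = ea xor 79 = 93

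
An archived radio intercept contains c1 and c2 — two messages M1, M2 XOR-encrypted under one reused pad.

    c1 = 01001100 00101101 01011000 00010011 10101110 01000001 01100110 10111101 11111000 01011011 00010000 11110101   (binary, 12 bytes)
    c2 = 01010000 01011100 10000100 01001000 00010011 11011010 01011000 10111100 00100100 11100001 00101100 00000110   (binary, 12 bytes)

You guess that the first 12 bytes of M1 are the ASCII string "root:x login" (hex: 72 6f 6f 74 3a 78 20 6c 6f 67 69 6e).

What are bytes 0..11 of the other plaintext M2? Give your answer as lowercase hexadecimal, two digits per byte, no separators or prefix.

6e1eb32f87e31e6db3dd559d

First, c1 ⊕ c2 = (M1 ⊕ K) ⊕ (M2 ⊕ K) = M1 ⊕ M2, so the key drops out. Then M2 = (M1 ⊕ M2) ⊕ M1 over the first 12 bytes.
byte 0: (4c XOR 50) XOR 72 = 1c XOR 72 = 6e
byte 1: (2d XOR 5c) XOR 6f = 71 XOR 6f = 1e
byte 2: (58 XOR 84) XOR 6f = dc XOR 6f = b3
byte 3: (13 XOR 48) XOR 74 = 5b XOR 74 = 2f
byte 4: (ae XOR 13) XOR 3a = bd XOR 3a = 87
byte 5: (41 XOR da) XOR 78 = 9b XOR 78 = e3
byte 6: (66 XOR 58) XOR 20 = 3e XOR 20 = 1e
byte 7: (bd XOR bc) XOR 6c = 01 XOR 6c = 6d
byte 8: (f8 XOR 24) XOR 6f = dc XOR 6f = b3
byte 9: (5b XOR e1) XOR 67 = ba XOR 67 = dd
byte 10: (10 XOR 2c) XOR 69 = 3c XOR 69 = 55
byte 11: (f5 XOR 06) XOR 6e = f3 XOR 6e = 9d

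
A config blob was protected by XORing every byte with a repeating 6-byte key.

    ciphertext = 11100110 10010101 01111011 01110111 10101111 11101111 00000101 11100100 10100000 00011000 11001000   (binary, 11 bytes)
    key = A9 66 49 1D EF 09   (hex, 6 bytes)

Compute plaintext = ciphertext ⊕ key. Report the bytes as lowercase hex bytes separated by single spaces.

The 6-byte key repeats, so the effective keystream is a9 66 49 1d ef 09 a9 66 49 1d ef.
byte 0: 11100110 ⊕ 10101001 = 01001111
byte 1: 10010101 ⊕ 01100110 = 11110011
byte 2: 01111011 ⊕ 01001001 = 00110010
byte 3: 01110111 ⊕ 00011101 = 01101010
byte 4: 10101111 ⊕ 11101111 = 01000000
byte 5: 11101111 ⊕ 00001001 = 11100110
byte 6: 00000101 ⊕ 10101001 = 10101100
byte 7: 11100100 ⊕ 01100110 = 10000010
byte 8: 10100000 ⊕ 01001001 = 11101001
byte 9: 00011000 ⊕ 00011101 = 00000101
byte 10: 11001000 ⊕ 11101111 = 00100111

4f f3 32 6a 40 e6 ac 82 e9 05 27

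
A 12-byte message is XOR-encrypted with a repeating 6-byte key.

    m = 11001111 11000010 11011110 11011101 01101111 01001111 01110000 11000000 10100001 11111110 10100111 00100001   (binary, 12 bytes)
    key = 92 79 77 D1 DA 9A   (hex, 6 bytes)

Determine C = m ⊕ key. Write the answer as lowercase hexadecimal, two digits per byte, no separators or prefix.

5dbba90cb5d5e2b9d62f7dbb

The 6-byte key repeats, so the effective keystream is 92 79 77 d1 da 9a 92 79 77 d1 da 9a.
byte 0: cf ^ 92 = 5d
byte 1: c2 ^ 79 = bb
byte 2: de ^ 77 = a9
byte 3: dd ^ d1 = 0c
byte 4: 6f ^ da = b5
byte 5: 4f ^ 9a = d5
byte 6: 70 ^ 92 = e2
byte 7: c0 ^ 79 = b9
byte 8: a1 ^ 77 = d6
byte 9: fe ^ d1 = 2f
byte 10: a7 ^ da = 7d
byte 11: 21 ^ 9a = bb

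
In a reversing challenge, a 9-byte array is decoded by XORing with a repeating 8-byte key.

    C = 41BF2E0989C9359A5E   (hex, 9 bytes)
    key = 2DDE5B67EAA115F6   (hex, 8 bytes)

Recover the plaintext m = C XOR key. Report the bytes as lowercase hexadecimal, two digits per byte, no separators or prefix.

The 8-byte key repeats, so the effective keystream is 2d de 5b 67 ea a1 15 f6 2d.
byte 0: 41 ^ 2d = 6c
byte 1: bf ^ de = 61
byte 2: 2e ^ 5b = 75
byte 3: 09 ^ 67 = 6e
byte 4: 89 ^ ea = 63
byte 5: c9 ^ a1 = 68
byte 6: 35 ^ 15 = 20
byte 7: 9a ^ f6 = 6c
byte 8: 5e ^ 2d = 73

6c61756e6368206c73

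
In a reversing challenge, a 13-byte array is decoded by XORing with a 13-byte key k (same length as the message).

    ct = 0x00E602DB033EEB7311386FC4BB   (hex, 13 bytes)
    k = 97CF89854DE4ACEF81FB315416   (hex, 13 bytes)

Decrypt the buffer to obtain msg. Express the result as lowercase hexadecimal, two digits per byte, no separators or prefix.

97298b5e4eda479c90c35e90ad

byte 0:   0 XOR 151 = 151
byte 1: 230 XOR 207 =  41
byte 2:   2 XOR 137 = 139
byte 3: 219 XOR 133 =  94
byte 4:   3 XOR  77 =  78
byte 5:  62 XOR 228 = 218
byte 6: 235 XOR 172 =  71
byte 7: 115 XOR 239 = 156
byte 8:  17 XOR 129 = 144
byte 9:  56 XOR 251 = 195
byte 10: 111 XOR  49 =  94
byte 11: 196 XOR  84 = 144
byte 12: 187 XOR  22 = 173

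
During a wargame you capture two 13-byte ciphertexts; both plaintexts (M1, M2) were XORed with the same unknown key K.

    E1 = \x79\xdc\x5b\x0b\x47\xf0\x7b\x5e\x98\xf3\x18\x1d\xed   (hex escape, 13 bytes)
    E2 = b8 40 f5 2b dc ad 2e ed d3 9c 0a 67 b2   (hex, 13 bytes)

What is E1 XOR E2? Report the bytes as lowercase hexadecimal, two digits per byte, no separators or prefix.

E1 ⊕ E2 = (M1 ⊕ K) ⊕ (M2 ⊕ K) = M1 ⊕ M2 — the shared key cancels under XOR.
121 ^ 184 = 193
220 ^  64 = 156
 91 ^ 245 = 174
 11 ^  43 =  32
 71 ^ 220 = 155
240 ^ 173 =  93
123 ^  46 =  85
 94 ^ 237 = 179
152 ^ 211 =  75
243 ^ 156 = 111
 24 ^  10 =  18
 29 ^ 103 = 122
237 ^ 178 =  95

c19cae209b5d55b34b6f127a5f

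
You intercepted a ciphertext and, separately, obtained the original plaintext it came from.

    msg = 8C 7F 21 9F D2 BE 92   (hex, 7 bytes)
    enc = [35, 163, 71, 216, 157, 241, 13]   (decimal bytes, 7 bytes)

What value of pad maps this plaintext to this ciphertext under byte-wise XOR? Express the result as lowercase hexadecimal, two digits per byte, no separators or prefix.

afdc66474f4f9f

Since enc = msg ⊕ pad, XORing both sides with msg gives pad = msg ⊕ enc.
byte 0: 8c ^ 23 = af
byte 1: 7f ^ a3 = dc
byte 2: 21 ^ 47 = 66
byte 3: 9f ^ d8 = 47
byte 4: d2 ^ 9d = 4f
byte 5: be ^ f1 = 4f
byte 6: 92 ^ 0d = 9f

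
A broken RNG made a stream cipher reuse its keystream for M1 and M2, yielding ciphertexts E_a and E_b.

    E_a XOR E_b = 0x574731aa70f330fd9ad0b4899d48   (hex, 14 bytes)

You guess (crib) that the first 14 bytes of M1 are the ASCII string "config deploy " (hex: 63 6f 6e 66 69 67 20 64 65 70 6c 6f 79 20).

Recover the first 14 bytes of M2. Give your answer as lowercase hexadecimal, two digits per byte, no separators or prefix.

34285fcc19941099ffa0d8e6e468

Since E_a ⊕ E_b = M1 ⊕ M2, XORing with the guessed M1 bytes yields the corresponding M2 bytes: M2 = (E_a ⊕ E_b) ⊕ M1.
 87 ^  99 =  52
 71 ^ 111 =  40
 49 ^ 110 =  95
170 ^ 102 = 204
112 ^ 105 =  25
243 ^ 103 = 148
 48 ^  32 =  16
253 ^ 100 = 153
154 ^ 101 = 255
208 ^ 112 = 160
180 ^ 108 = 216
137 ^ 111 = 230
157 ^ 121 = 228
 72 ^  32 = 104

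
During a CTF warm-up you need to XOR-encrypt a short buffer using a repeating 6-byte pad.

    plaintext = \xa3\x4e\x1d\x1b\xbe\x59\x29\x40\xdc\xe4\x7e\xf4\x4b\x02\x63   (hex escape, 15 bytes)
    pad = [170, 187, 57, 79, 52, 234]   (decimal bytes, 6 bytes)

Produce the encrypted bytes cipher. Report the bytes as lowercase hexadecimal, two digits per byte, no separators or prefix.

09f524548ab383fbe5ab4a1ee1b95a

The 6-byte key repeats, so the effective keystream is aa bb 39 4f 34 ea aa bb 39 4f 34 ea aa bb 39.
byte 0: a3 ^ aa = 09
byte 1: 4e ^ bb = f5
byte 2: 1d ^ 39 = 24
byte 3: 1b ^ 4f = 54
byte 4: be ^ 34 = 8a
byte 5: 59 ^ ea = b3
byte 6: 29 ^ aa = 83
byte 7: 40 ^ bb = fb
byte 8: dc ^ 39 = e5
byte 9: e4 ^ 4f = ab
byte 10: 7e ^ 34 = 4a
byte 11: f4 ^ ea = 1e
byte 12: 4b ^ aa = e1
byte 13: 02 ^ bb = b9
byte 14: 63 ^ 39 = 5a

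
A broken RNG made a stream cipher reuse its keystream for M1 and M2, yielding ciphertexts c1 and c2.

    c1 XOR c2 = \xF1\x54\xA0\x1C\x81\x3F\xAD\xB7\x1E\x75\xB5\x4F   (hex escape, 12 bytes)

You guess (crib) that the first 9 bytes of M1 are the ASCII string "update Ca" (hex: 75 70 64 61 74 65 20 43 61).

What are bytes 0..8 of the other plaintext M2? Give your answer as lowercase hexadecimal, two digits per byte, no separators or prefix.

8424c47df55a8df47f

Since c1 ⊕ c2 = M1 ⊕ M2, XORing with the guessed M1 bytes yields the corresponding M2 bytes: M2 = (c1 ⊕ c2) ⊕ M1.
byte 0: f1 ⊕ 75 = 84
byte 1: 54 ⊕ 70 = 24
byte 2: a0 ⊕ 64 = c4
byte 3: 1c ⊕ 61 = 7d
byte 4: 81 ⊕ 74 = f5
byte 5: 3f ⊕ 65 = 5a
byte 6: ad ⊕ 20 = 8d
byte 7: b7 ⊕ 43 = f4
byte 8: 1e ⊕ 61 = 7f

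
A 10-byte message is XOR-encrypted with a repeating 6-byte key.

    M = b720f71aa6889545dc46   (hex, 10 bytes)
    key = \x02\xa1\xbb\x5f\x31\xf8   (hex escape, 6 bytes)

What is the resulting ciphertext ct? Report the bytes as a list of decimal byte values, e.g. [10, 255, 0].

[181, 129, 76, 69, 151, 112, 151, 228, 103, 25]

The 6-byte key repeats, so the effective keystream is 02 a1 bb 5f 31 f8 02 a1 bb 5f.
byte 0: b7 XOR 02 = b5
byte 1: 20 XOR a1 = 81
byte 2: f7 XOR bb = 4c
byte 3: 1a XOR 5f = 45
byte 4: a6 XOR 31 = 97
byte 5: 88 XOR f8 = 70
byte 6: 95 XOR 02 = 97
byte 7: 45 XOR a1 = e4
byte 8: dc XOR bb = 67
byte 9: 46 XOR 5f = 19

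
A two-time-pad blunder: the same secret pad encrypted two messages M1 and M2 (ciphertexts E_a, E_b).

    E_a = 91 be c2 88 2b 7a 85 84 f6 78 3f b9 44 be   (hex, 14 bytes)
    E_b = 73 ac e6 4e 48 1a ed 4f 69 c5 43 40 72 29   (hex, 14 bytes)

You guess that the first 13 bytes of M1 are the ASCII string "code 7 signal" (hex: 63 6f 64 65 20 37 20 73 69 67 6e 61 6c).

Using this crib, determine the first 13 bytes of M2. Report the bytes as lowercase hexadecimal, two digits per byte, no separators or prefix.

817d40a3435748b8f6da12985a

First, E_a ⊕ E_b = (M1 ⊕ K) ⊕ (M2 ⊕ K) = M1 ⊕ M2, so the key drops out. Then M2 = (M1 ⊕ M2) ⊕ M1 over the first 13 bytes.
byte 0: (91 XOR 73) XOR 63 = e2 XOR 63 = 81
byte 1: (be XOR ac) XOR 6f = 12 XOR 6f = 7d
byte 2: (c2 XOR e6) XOR 64 = 24 XOR 64 = 40
byte 3: (88 XOR 4e) XOR 65 = c6 XOR 65 = a3
byte 4: (2b XOR 48) XOR 20 = 63 XOR 20 = 43
byte 5: (7a XOR 1a) XOR 37 = 60 XOR 37 = 57
byte 6: (85 XOR ed) XOR 20 = 68 XOR 20 = 48
byte 7: (84 XOR 4f) XOR 73 = cb XOR 73 = b8
byte 8: (f6 XOR 69) XOR 69 = 9f XOR 69 = f6
byte 9: (78 XOR c5) XOR 67 = bd XOR 67 = da
byte 10: (3f XOR 43) XOR 6e = 7c XOR 6e = 12
byte 11: (b9 XOR 40) XOR 61 = f9 XOR 61 = 98
byte 12: (44 XOR 72) XOR 6c = 36 XOR 6c = 5a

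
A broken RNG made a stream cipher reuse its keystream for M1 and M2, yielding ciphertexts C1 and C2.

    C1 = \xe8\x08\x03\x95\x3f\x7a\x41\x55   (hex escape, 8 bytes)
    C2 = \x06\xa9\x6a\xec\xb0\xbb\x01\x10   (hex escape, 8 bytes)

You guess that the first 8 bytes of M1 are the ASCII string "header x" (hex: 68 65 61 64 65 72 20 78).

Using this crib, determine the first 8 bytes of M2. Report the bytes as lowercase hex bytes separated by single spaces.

86 c4 08 1d ea b3 60 3d

First, C1 ⊕ C2 = (M1 ⊕ K) ⊕ (M2 ⊕ K) = M1 ⊕ M2, so the key drops out. Then M2 = (M1 ⊕ M2) ⊕ M1 over the first 8 bytes.
byte 0: (e8 XOR 06) XOR 68 = ee XOR 68 = 86
byte 1: (08 XOR a9) XOR 65 = a1 XOR 65 = c4
byte 2: (03 XOR 6a) XOR 61 = 69 XOR 61 = 08
byte 3: (95 XOR ec) XOR 64 = 79 XOR 64 = 1d
byte 4: (3f XOR b0) XOR 65 = 8f XOR 65 = ea
byte 5: (7a XOR bb) XOR 72 = c1 XOR 72 = b3
byte 6: (41 XOR 01) XOR 20 = 40 XOR 20 = 60
byte 7: (55 XOR 10) XOR 78 = 45 XOR 78 = 3d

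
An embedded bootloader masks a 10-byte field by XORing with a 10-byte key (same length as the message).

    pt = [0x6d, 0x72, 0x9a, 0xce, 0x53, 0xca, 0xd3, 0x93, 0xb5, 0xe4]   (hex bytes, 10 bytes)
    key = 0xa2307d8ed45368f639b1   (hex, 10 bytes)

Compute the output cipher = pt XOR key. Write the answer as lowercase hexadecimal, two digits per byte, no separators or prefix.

cf42e7408799bb658c55

XOR is its own inverse, so applying the key byte-wise gives the result directly.
byte 0: 109 ⊕ 162 = 207
byte 1: 114 ⊕  48 =  66
byte 2: 154 ⊕ 125 = 231
byte 3: 206 ⊕ 142 =  64
byte 4:  83 ⊕ 212 = 135
byte 5: 202 ⊕  83 = 153
byte 6: 211 ⊕ 104 = 187
byte 7: 147 ⊕ 246 = 101
byte 8: 181 ⊕  57 = 140
byte 9: 228 ⊕ 177 =  85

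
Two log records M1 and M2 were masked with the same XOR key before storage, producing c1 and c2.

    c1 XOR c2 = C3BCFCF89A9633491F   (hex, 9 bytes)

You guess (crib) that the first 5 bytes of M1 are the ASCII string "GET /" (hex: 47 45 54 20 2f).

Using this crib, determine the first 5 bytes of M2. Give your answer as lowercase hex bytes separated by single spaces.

Since c1 ⊕ c2 = M1 ⊕ M2, XORing with the guessed M1 bytes yields the corresponding M2 bytes: M2 = (c1 ⊕ c2) ⊕ M1.
byte 0: 11000011 ⊕ 01000111 = 10000100
byte 1: 10111100 ⊕ 01000101 = 11111001
byte 2: 11111100 ⊕ 01010100 = 10101000
byte 3: 11111000 ⊕ 00100000 = 11011000
byte 4: 10011010 ⊕ 00101111 = 10110101

84 f9 a8 d8 b5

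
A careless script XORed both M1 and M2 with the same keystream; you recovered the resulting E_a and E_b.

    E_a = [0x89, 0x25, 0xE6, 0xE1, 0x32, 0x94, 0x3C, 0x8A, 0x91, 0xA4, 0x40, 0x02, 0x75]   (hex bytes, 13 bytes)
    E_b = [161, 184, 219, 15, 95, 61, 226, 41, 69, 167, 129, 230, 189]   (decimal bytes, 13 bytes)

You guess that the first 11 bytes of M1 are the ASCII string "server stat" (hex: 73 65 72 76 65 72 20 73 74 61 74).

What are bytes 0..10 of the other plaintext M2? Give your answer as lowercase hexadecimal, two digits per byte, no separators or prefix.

5bf84f9808dbfed0a062b5

First, E_a ⊕ E_b = (M1 ⊕ K) ⊕ (M2 ⊕ K) = M1 ⊕ M2, so the key drops out. Then M2 = (M1 ⊕ M2) ⊕ M1 over the first 11 bytes.
byte 0: (89 XOR a1) XOR 73 = 28 XOR 73 = 5b
byte 1: (25 XOR b8) XOR 65 = 9d XOR 65 = f8
byte 2: (e6 XOR db) XOR 72 = 3d XOR 72 = 4f
byte 3: (e1 XOR 0f) XOR 76 = ee XOR 76 = 98
byte 4: (32 XOR 5f) XOR 65 = 6d XOR 65 = 08
byte 5: (94 XOR 3d) XOR 72 = a9 XOR 72 = db
byte 6: (3c XOR e2) XOR 20 = de XOR 20 = fe
byte 7: (8a XOR 29) XOR 73 = a3 XOR 73 = d0
byte 8: (91 XOR 45) XOR 74 = d4 XOR 74 = a0
byte 9: (a4 XOR a7) XOR 61 = 03 XOR 61 = 62
byte 10: (40 XOR 81) XOR 74 = c1 XOR 74 = b5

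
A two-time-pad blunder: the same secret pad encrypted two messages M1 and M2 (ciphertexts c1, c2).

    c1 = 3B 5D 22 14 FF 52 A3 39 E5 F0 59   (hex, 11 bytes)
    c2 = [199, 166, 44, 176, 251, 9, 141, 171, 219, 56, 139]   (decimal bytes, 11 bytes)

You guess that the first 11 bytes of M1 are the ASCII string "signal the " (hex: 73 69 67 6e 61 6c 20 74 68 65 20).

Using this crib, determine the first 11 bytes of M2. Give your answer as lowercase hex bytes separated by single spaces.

8f 92 69 ca 65 37 0e e6 56 ad f2

First, c1 ⊕ c2 = (M1 ⊕ K) ⊕ (M2 ⊕ K) = M1 ⊕ M2, so the key drops out. Then M2 = (M1 ⊕ M2) ⊕ M1 over the first 11 bytes.
byte 0: (3b xor c7) xor 73 = fc xor 73 = 8f
byte 1: (5d xor a6) xor 69 = fb xor 69 = 92
byte 2: (22 xor 2c) xor 67 = 0e xor 67 = 69
byte 3: (14 xor b0) xor 6e = a4 xor 6e = ca
byte 4: (ff xor fb) xor 61 = 04 xor 61 = 65
byte 5: (52 xor 09) xor 6c = 5b xor 6c = 37
byte 6: (a3 xor 8d) xor 20 = 2e xor 20 = 0e
byte 7: (39 xor ab) xor 74 = 92 xor 74 = e6
byte 8: (e5 xor db) xor 68 = 3e xor 68 = 56
byte 9: (f0 xor 38) xor 65 = c8 xor 65 = ad
byte 10: (59 xor 8b) xor 20 = d2 xor 20 = f2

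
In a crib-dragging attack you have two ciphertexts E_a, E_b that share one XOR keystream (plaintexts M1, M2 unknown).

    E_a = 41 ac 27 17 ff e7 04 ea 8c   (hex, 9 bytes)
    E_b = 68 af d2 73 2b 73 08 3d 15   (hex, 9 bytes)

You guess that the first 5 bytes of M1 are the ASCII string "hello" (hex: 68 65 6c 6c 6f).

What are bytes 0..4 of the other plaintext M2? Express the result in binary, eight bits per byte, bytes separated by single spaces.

01000001 01100110 10011001 00001000 10111011

First, E_a ⊕ E_b = (M1 ⊕ K) ⊕ (M2 ⊕ K) = M1 ⊕ M2, so the key drops out. Then M2 = (M1 ⊕ M2) ⊕ M1 over the first 5 bytes.
byte 0: (41 xor 68) xor 68 = 29 xor 68 = 41
byte 1: (ac xor af) xor 65 = 03 xor 65 = 66
byte 2: (27 xor d2) xor 6c = f5 xor 6c = 99
byte 3: (17 xor 73) xor 6c = 64 xor 6c = 08
byte 4: (ff xor 2b) xor 6f = d4 xor 6f = bb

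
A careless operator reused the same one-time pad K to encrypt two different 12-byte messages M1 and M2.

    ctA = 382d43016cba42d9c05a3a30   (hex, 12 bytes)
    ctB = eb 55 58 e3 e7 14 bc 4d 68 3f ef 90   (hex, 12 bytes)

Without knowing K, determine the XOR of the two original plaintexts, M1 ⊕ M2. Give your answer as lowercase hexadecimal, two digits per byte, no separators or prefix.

ctA ⊕ ctB = (M1 ⊕ K) ⊕ (M2 ⊕ K) = M1 ⊕ M2 — the shared key cancels under XOR.
byte 0: 38 xor eb = d3
byte 1: 2d xor 55 = 78
byte 2: 43 xor 58 = 1b
byte 3: 01 xor e3 = e2
byte 4: 6c xor e7 = 8b
byte 5: ba xor 14 = ae
byte 6: 42 xor bc = fe
byte 7: d9 xor 4d = 94
byte 8: c0 xor 68 = a8
byte 9: 5a xor 3f = 65
byte 10: 3a xor ef = d5
byte 11: 30 xor 90 = a0

d3781be28baefe94a865d5a0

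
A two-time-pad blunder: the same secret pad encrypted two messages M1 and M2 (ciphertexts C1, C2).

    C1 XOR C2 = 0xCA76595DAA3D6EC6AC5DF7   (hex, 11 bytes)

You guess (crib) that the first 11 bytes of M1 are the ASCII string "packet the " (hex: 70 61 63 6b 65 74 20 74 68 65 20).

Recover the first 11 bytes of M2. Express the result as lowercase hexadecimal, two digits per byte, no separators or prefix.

Since C1 ⊕ C2 = M1 ⊕ M2, XORing with the guessed M1 bytes yields the corresponding M2 bytes: M2 = (C1 ⊕ C2) ⊕ M1.
202 ⊕ 112 = 186
118 ⊕  97 =  23
 89 ⊕  99 =  58
 93 ⊕ 107 =  54
170 ⊕ 101 = 207
 61 ⊕ 116 =  73
110 ⊕  32 =  78
198 ⊕ 116 = 178
172 ⊕ 104 = 196
 93 ⊕ 101 =  56
247 ⊕  32 = 215

ba173a36cf494eb2c438d7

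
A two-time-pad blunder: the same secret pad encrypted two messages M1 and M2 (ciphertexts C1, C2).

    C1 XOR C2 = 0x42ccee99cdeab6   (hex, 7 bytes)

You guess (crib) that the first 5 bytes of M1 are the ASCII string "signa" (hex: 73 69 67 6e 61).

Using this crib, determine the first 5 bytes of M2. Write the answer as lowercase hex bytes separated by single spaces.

31 a5 89 f7 ac

Since C1 ⊕ C2 = M1 ⊕ M2, XORing with the guessed M1 bytes yields the corresponding M2 bytes: M2 = (C1 ⊕ C2) ⊕ M1.
byte 0: 42 ⊕ 73 = 31
byte 1: cc ⊕ 69 = a5
byte 2: ee ⊕ 67 = 89
byte 3: 99 ⊕ 6e = f7
byte 4: cd ⊕ 61 = ac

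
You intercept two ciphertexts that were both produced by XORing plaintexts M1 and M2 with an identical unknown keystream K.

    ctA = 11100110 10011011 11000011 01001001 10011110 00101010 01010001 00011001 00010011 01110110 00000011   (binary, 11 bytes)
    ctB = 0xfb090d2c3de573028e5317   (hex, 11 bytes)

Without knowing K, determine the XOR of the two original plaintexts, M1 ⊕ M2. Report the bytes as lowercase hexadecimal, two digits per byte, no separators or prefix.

ctA ⊕ ctB = (M1 ⊕ K) ⊕ (M2 ⊕ K) = M1 ⊕ M2 — the shared key cancels under XOR.
e6 ⊕ fb = 1d
9b ⊕ 09 = 92
c3 ⊕ 0d = ce
49 ⊕ 2c = 65
9e ⊕ 3d = a3
2a ⊕ e5 = cf
51 ⊕ 73 = 22
19 ⊕ 02 = 1b
13 ⊕ 8e = 9d
76 ⊕ 53 = 25
03 ⊕ 17 = 14

1d92ce65a3cf221b9d2514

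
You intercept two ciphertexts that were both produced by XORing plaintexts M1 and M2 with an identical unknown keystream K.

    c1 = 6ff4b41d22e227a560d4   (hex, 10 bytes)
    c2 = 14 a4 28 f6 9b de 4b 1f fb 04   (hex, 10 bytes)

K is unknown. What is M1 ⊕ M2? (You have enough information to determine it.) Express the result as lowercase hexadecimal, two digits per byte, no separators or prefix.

c1 ⊕ c2 = (M1 ⊕ K) ⊕ (M2 ⊕ K) = M1 ⊕ M2 — the shared key cancels under XOR.
01101111 XOR 00010100 = 01111011
11110100 XOR 10100100 = 01010000
10110100 XOR 00101000 = 10011100
00011101 XOR 11110110 = 11101011
00100010 XOR 10011011 = 10111001
11100010 XOR 11011110 = 00111100
00100111 XOR 01001011 = 01101100
10100101 XOR 00011111 = 10111010
01100000 XOR 11111011 = 10011011
11010100 XOR 00000100 = 11010000

7b509cebb93c6cba9bd0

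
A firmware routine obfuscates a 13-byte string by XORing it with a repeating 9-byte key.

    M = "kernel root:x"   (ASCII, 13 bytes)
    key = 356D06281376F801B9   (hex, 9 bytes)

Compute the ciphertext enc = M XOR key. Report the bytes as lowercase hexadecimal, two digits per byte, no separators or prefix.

5e087446761ad873d65a193c50

The 9-byte key repeats, so the effective keystream is 35 6d 06 28 13 76 f8 01 b9 35 6d 06 28.
byte 0: 01101011 ^ 00110101 = 01011110
byte 1: 01100101 ^ 01101101 = 00001000
byte 2: 01110010 ^ 00000110 = 01110100
byte 3: 01101110 ^ 00101000 = 01000110
byte 4: 01100101 ^ 00010011 = 01110110
byte 5: 01101100 ^ 01110110 = 00011010
byte 6: 00100000 ^ 11111000 = 11011000
byte 7: 01110010 ^ 00000001 = 01110011
byte 8: 01101111 ^ 10111001 = 11010110
byte 9: 01101111 ^ 00110101 = 01011010
byte 10: 01110100 ^ 01101101 = 00011001
byte 11: 00111010 ^ 00000110 = 00111100
byte 12: 01111000 ^ 00101000 = 01010000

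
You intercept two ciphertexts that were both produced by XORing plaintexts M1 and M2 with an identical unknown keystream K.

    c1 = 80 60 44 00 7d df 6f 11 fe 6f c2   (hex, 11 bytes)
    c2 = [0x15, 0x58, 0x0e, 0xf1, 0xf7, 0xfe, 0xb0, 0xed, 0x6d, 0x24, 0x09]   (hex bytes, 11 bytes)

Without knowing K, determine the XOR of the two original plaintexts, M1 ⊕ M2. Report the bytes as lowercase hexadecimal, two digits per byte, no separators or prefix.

c1 ⊕ c2 = (M1 ⊕ K) ⊕ (M2 ⊕ K) = M1 ⊕ M2 — the shared key cancels under XOR.
80 xor 15 = 95
60 xor 58 = 38
44 xor 0e = 4a
00 xor f1 = f1
7d xor f7 = 8a
df xor fe = 21
6f xor b0 = df
11 xor ed = fc
fe xor 6d = 93
6f xor 24 = 4b
c2 xor 09 = cb

95384af18a21dffc934bcb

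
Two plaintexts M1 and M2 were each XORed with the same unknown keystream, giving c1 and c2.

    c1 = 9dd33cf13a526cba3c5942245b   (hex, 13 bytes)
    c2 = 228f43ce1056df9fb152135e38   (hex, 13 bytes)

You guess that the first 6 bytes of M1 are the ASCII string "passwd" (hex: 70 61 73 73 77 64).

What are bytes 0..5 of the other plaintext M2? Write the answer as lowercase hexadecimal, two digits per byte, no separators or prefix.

cf3d0c4c5d60

First, c1 ⊕ c2 = (M1 ⊕ K) ⊕ (M2 ⊕ K) = M1 ⊕ M2, so the key drops out. Then M2 = (M1 ⊕ M2) ⊕ M1 over the first 6 bytes.
byte 0: (9d ⊕ 22) ⊕ 70 = bf ⊕ 70 = cf
byte 1: (d3 ⊕ 8f) ⊕ 61 = 5c ⊕ 61 = 3d
byte 2: (3c ⊕ 43) ⊕ 73 = 7f ⊕ 73 = 0c
byte 3: (f1 ⊕ ce) ⊕ 73 = 3f ⊕ 73 = 4c
byte 4: (3a ⊕ 10) ⊕ 77 = 2a ⊕ 77 = 5d
byte 5: (52 ⊕ 56) ⊕ 64 = 04 ⊕ 64 = 60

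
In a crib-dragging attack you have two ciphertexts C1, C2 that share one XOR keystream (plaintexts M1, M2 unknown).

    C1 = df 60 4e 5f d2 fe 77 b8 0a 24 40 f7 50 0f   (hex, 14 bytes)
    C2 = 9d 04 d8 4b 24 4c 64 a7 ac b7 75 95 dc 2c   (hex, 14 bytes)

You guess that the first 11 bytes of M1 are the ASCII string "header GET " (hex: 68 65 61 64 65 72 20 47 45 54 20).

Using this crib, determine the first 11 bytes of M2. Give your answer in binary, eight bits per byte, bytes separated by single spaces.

00101010 00000001 11110111 01110000 10010011 11000000 00110011 01011000 11100011 11000111 00010101

First, C1 ⊕ C2 = (M1 ⊕ K) ⊕ (M2 ⊕ K) = M1 ⊕ M2, so the key drops out. Then M2 = (M1 ⊕ M2) ⊕ M1 over the first 11 bytes.
byte 0: (df ^ 9d) ^ 68 = 42 ^ 68 = 2a
byte 1: (60 ^ 04) ^ 65 = 64 ^ 65 = 01
byte 2: (4e ^ d8) ^ 61 = 96 ^ 61 = f7
byte 3: (5f ^ 4b) ^ 64 = 14 ^ 64 = 70
byte 4: (d2 ^ 24) ^ 65 = f6 ^ 65 = 93
byte 5: (fe ^ 4c) ^ 72 = b2 ^ 72 = c0
byte 6: (77 ^ 64) ^ 20 = 13 ^ 20 = 33
byte 7: (b8 ^ a7) ^ 47 = 1f ^ 47 = 58
byte 8: (0a ^ ac) ^ 45 = a6 ^ 45 = e3
byte 9: (24 ^ b7) ^ 54 = 93 ^ 54 = c7
byte 10: (40 ^ 75) ^ 20 = 35 ^ 20 = 15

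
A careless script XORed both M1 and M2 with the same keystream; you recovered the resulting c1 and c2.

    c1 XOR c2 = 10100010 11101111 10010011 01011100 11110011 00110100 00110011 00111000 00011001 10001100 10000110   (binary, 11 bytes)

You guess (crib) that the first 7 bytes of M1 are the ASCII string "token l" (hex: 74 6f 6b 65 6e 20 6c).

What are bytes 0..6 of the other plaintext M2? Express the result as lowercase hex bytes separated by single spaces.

d6 80 f8 39 9d 14 5f

Since c1 ⊕ c2 = M1 ⊕ M2, XORing with the guessed M1 bytes yields the corresponding M2 bytes: M2 = (c1 ⊕ c2) ⊕ M1.
10100010 xor 01110100 = 11010110
11101111 xor 01101111 = 10000000
10010011 xor 01101011 = 11111000
01011100 xor 01100101 = 00111001
11110011 xor 01101110 = 10011101
00110100 xor 00100000 = 00010100
00110011 xor 01101100 = 01011111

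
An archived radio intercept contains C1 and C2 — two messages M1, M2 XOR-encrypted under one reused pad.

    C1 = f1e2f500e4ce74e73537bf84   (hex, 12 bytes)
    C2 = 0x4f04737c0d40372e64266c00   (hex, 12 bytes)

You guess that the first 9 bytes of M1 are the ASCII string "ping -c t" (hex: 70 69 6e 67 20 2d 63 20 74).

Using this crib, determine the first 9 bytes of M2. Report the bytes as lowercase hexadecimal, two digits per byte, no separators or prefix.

ce8fe81bc9a320e925

First, C1 ⊕ C2 = (M1 ⊕ K) ⊕ (M2 ⊕ K) = M1 ⊕ M2, so the key drops out. Then M2 = (M1 ⊕ M2) ⊕ M1 over the first 9 bytes.
byte 0: (f1 ^ 4f) ^ 70 = be ^ 70 = ce
byte 1: (e2 ^ 04) ^ 69 = e6 ^ 69 = 8f
byte 2: (f5 ^ 73) ^ 6e = 86 ^ 6e = e8
byte 3: (00 ^ 7c) ^ 67 = 7c ^ 67 = 1b
byte 4: (e4 ^ 0d) ^ 20 = e9 ^ 20 = c9
byte 5: (ce ^ 40) ^ 2d = 8e ^ 2d = a3
byte 6: (74 ^ 37) ^ 63 = 43 ^ 63 = 20
byte 7: (e7 ^ 2e) ^ 20 = c9 ^ 20 = e9
byte 8: (35 ^ 64) ^ 74 = 51 ^ 74 = 25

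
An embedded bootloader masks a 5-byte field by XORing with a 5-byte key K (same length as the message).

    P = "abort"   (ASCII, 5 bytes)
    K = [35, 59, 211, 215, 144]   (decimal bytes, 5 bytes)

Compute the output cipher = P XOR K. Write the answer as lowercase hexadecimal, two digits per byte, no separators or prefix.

4259bca5e4

XOR is its own inverse, so applying the key byte-wise gives the result directly.
01100001 xor 00100011 = 01000010
01100010 xor 00111011 = 01011001
01101111 xor 11010011 = 10111100
01110010 xor 11010111 = 10100101
01110100 xor 10010000 = 11100100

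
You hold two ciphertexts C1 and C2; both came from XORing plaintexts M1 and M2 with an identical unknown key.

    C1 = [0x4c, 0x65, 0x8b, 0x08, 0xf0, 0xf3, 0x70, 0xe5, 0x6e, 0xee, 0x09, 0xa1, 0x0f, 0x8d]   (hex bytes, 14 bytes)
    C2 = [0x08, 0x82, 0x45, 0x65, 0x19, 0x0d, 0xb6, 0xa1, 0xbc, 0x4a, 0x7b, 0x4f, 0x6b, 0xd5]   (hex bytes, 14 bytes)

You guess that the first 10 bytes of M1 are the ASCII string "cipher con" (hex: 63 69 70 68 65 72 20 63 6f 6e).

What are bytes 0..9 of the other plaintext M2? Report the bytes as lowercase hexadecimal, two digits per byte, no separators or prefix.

First, C1 ⊕ C2 = (M1 ⊕ K) ⊕ (M2 ⊕ K) = M1 ⊕ M2, so the key drops out. Then M2 = (M1 ⊕ M2) ⊕ M1 over the first 10 bytes.
byte 0: (4c xor 08) xor 63 = 44 xor 63 = 27
byte 1: (65 xor 82) xor 69 = e7 xor 69 = 8e
byte 2: (8b xor 45) xor 70 = ce xor 70 = be
byte 3: (08 xor 65) xor 68 = 6d xor 68 = 05
byte 4: (f0 xor 19) xor 65 = e9 xor 65 = 8c
byte 5: (f3 xor 0d) xor 72 = fe xor 72 = 8c
byte 6: (70 xor b6) xor 20 = c6 xor 20 = e6
byte 7: (e5 xor a1) xor 63 = 44 xor 63 = 27
byte 8: (6e xor bc) xor 6f = d2 xor 6f = bd
byte 9: (ee xor 4a) xor 6e = a4 xor 6e = ca

278ebe058c8ce627bdca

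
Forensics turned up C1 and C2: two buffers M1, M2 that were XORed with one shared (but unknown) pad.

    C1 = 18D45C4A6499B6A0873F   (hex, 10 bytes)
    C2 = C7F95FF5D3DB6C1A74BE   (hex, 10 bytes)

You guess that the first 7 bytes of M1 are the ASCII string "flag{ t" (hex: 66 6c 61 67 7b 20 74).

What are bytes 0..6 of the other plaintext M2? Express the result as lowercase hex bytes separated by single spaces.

b9 41 62 d8 cc 62 ae

First, C1 ⊕ C2 = (M1 ⊕ K) ⊕ (M2 ⊕ K) = M1 ⊕ M2, so the key drops out. Then M2 = (M1 ⊕ M2) ⊕ M1 over the first 7 bytes.
byte 0: (18 ^ c7) ^ 66 = df ^ 66 = b9
byte 1: (d4 ^ f9) ^ 6c = 2d ^ 6c = 41
byte 2: (5c ^ 5f) ^ 61 = 03 ^ 61 = 62
byte 3: (4a ^ f5) ^ 67 = bf ^ 67 = d8
byte 4: (64 ^ d3) ^ 7b = b7 ^ 7b = cc
byte 5: (99 ^ db) ^ 20 = 42 ^ 20 = 62
byte 6: (b6 ^ 6c) ^ 74 = da ^ 74 = ae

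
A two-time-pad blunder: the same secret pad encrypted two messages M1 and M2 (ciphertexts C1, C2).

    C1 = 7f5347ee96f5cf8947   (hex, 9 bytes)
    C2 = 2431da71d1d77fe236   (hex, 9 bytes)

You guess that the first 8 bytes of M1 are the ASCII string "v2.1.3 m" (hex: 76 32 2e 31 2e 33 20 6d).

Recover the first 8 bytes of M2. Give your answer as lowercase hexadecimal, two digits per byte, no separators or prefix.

First, C1 ⊕ C2 = (M1 ⊕ K) ⊕ (M2 ⊕ K) = M1 ⊕ M2, so the key drops out. Then M2 = (M1 ⊕ M2) ⊕ M1 over the first 8 bytes.
byte 0: (7f xor 24) xor 76 = 5b xor 76 = 2d
byte 1: (53 xor 31) xor 32 = 62 xor 32 = 50
byte 2: (47 xor da) xor 2e = 9d xor 2e = b3
byte 3: (ee xor 71) xor 31 = 9f xor 31 = ae
byte 4: (96 xor d1) xor 2e = 47 xor 2e = 69
byte 5: (f5 xor d7) xor 33 = 22 xor 33 = 11
byte 6: (cf xor 7f) xor 20 = b0 xor 20 = 90
byte 7: (89 xor e2) xor 6d = 6b xor 6d = 06

2d50b3ae69119006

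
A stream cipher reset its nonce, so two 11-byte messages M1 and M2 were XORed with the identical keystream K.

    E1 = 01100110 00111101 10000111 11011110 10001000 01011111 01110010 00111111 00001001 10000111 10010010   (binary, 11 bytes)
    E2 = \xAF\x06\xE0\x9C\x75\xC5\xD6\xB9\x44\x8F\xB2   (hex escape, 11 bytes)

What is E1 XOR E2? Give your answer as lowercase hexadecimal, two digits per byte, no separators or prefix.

c93b6742fd9aa4864d0820

E1 ⊕ E2 = (M1 ⊕ K) ⊕ (M2 ⊕ K) = M1 ⊕ M2 — the shared key cancels under XOR.
66 XOR af = c9
3d XOR 06 = 3b
87 XOR e0 = 67
de XOR 9c = 42
88 XOR 75 = fd
5f XOR c5 = 9a
72 XOR d6 = a4
3f XOR b9 = 86
09 XOR 44 = 4d
87 XOR 8f = 08
92 XOR b2 = 20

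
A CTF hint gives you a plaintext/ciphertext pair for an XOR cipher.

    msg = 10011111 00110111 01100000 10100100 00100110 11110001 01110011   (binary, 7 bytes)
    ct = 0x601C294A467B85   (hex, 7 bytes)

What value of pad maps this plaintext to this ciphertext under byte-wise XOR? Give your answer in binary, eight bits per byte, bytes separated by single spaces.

11111111 00101011 01001001 11101110 01100000 10001010 11110110

Since ct = msg ⊕ pad, XORing both sides with msg gives pad = msg ⊕ ct.
byte 0: 9f ⊕ 60 = ff
byte 1: 37 ⊕ 1c = 2b
byte 2: 60 ⊕ 29 = 49
byte 3: a4 ⊕ 4a = ee
byte 4: 26 ⊕ 46 = 60
byte 5: f1 ⊕ 7b = 8a
byte 6: 73 ⊕ 85 = f6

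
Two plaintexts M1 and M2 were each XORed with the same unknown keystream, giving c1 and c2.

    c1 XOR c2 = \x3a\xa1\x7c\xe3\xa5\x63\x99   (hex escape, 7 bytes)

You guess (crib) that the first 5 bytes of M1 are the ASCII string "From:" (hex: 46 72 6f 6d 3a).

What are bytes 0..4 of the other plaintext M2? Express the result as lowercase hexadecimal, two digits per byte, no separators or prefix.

Since c1 ⊕ c2 = M1 ⊕ M2, XORing with the guessed M1 bytes yields the corresponding M2 bytes: M2 = (c1 ⊕ c2) ⊕ M1.
byte 0: 3a xor 46 = 7c
byte 1: a1 xor 72 = d3
byte 2: 7c xor 6f = 13
byte 3: e3 xor 6d = 8e
byte 4: a5 xor 3a = 9f

7cd3138e9f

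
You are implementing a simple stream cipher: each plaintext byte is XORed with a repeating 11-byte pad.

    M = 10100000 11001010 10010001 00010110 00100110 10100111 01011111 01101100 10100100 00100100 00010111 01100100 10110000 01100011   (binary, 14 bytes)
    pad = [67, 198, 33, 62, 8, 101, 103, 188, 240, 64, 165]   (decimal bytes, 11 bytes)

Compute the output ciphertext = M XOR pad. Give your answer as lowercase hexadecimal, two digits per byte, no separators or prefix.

e30cb0282ec238d05464b2277642

The 11-byte key repeats, so the effective keystream is 43 c6 21 3e 08 65 67 bc f0 40 a5 43 c6 21.
byte 0: a0 XOR 43 = e3
byte 1: ca XOR c6 = 0c
byte 2: 91 XOR 21 = b0
byte 3: 16 XOR 3e = 28
byte 4: 26 XOR 08 = 2e
byte 5: a7 XOR 65 = c2
byte 6: 5f XOR 67 = 38
byte 7: 6c XOR bc = d0
byte 8: a4 XOR f0 = 54
byte 9: 24 XOR 40 = 64
byte 10: 17 XOR a5 = b2
byte 11: 64 XOR 43 = 27
byte 12: b0 XOR c6 = 76
byte 13: 63 XOR 21 = 42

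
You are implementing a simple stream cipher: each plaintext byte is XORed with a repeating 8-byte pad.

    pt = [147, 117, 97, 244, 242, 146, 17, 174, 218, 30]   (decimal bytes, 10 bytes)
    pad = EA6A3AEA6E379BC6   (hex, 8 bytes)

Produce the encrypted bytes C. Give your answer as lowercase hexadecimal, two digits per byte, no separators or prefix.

The 8-byte key repeats, so the effective keystream is ea 6a 3a ea 6e 37 9b c6 ea 6a.
byte 0: 147 ⊕ 234 = 121
byte 1: 117 ⊕ 106 =  31
byte 2:  97 ⊕  58 =  91
byte 3: 244 ⊕ 234 =  30
byte 4: 242 ⊕ 110 = 156
byte 5: 146 ⊕  55 = 165
byte 6:  17 ⊕ 155 = 138
byte 7: 174 ⊕ 198 = 104
byte 8: 218 ⊕ 234 =  48
byte 9:  30 ⊕ 106 = 116

791f5b1e9ca58a683074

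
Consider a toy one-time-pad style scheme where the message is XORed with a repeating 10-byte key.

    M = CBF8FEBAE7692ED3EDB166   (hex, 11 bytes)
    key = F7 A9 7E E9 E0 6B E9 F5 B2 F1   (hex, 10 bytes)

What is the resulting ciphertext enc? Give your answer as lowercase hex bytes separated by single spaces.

3c 51 80 53 07 02 c7 26 5f 40 91

The 10-byte key repeats, so the effective keystream is f7 a9 7e e9 e0 6b e9 f5 b2 f1 f7.
byte 0: cb xor f7 = 3c
byte 1: f8 xor a9 = 51
byte 2: fe xor 7e = 80
byte 3: ba xor e9 = 53
byte 4: e7 xor e0 = 07
byte 5: 69 xor 6b = 02
byte 6: 2e xor e9 = c7
byte 7: d3 xor f5 = 26
byte 8: ed xor b2 = 5f
byte 9: b1 xor f1 = 40
byte 10: 66 xor f7 = 91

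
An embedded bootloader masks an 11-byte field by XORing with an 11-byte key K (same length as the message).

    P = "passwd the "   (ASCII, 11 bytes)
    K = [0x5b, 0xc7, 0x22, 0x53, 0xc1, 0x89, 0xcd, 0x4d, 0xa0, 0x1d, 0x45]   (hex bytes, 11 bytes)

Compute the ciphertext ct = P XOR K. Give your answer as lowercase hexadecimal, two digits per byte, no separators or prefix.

2ba65120b6eded39c87865

01110000 xor 01011011 = 00101011
01100001 xor 11000111 = 10100110
01110011 xor 00100010 = 01010001
01110011 xor 01010011 = 00100000
01110111 xor 11000001 = 10110110
01100100 xor 10001001 = 11101101
00100000 xor 11001101 = 11101101
01110100 xor 01001101 = 00111001
01101000 xor 10100000 = 11001000
01100101 xor 00011101 = 01111000
00100000 xor 01000101 = 01100101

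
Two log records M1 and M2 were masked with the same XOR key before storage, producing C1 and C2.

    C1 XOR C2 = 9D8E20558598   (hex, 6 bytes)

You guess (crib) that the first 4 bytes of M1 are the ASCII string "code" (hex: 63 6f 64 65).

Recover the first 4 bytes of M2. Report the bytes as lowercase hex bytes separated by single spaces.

Since C1 ⊕ C2 = M1 ⊕ M2, XORing with the guessed M1 bytes yields the corresponding M2 bytes: M2 = (C1 ⊕ C2) ⊕ M1.
byte 0: 157 XOR  99 = 254
byte 1: 142 XOR 111 = 225
byte 2:  32 XOR 100 =  68
byte 3:  85 XOR 101 =  48

fe e1 44 30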